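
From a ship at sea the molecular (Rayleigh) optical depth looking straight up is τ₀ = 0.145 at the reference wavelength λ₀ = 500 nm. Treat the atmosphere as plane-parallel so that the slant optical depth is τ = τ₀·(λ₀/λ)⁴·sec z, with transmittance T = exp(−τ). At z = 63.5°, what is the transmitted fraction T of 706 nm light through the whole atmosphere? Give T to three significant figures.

sec 63.5° = 2.2412.
τ = 0.145 × (500/706)⁴ × 2.2412 = 0.145 × 0.2516 × 2.2412 = 0.0818.
T = exp(−0.0818) = 0.9215.

0.921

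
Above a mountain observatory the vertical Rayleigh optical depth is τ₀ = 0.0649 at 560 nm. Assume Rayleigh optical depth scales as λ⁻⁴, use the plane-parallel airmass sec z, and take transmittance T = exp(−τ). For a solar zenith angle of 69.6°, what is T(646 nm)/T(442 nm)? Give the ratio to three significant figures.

1.45

Airmass: sec 69.6° = 2.8688.
τ(646 nm) = 0.0649 × (560/646)⁴ × 2.8688 = 0.0649 × 0.5647 × 2.8688 = 0.1051.
τ(442 nm) = 0.0649 × (560/442)⁴ × 2.8688 = 0.0649 × 2.5767 × 2.8688 = 0.4798.
T(646)/T(442) = exp(τ_B − τ_A) = exp(0.3746) = 1.4544.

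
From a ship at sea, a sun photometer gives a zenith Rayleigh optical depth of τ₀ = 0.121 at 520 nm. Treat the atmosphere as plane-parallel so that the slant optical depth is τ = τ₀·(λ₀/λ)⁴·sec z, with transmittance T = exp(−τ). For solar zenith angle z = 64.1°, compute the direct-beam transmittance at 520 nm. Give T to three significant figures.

sec 64.1° = 2.2894.
τ = 0.121 × (520/520)⁴ × 2.2894 = 0.121 × 1.0000 × 2.2894 = 0.2770.
T = exp(−0.2770) = 0.7580.

0.758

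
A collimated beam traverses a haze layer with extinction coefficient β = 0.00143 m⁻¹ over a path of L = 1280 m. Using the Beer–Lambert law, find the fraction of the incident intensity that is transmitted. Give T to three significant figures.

τ = β·L = 0.00143 × 1280 = 1.8304.
T = exp(−1.8304) = 0.1603.

0.160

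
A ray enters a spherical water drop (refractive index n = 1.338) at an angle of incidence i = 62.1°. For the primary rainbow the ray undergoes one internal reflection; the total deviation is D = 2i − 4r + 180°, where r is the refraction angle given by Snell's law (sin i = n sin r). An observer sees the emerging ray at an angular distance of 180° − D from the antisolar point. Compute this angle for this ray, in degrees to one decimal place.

41.2°

sin r = sin 62.1° / 1.338 = 0.8838/1.338 = 0.6605; r = 41.34°.
D = 2·62.1° − 4·41.34° + 180° = 124.20° − 165.36° + 180° = 138.84°.
Angle from antisolar point = 180° − D = 41.16°.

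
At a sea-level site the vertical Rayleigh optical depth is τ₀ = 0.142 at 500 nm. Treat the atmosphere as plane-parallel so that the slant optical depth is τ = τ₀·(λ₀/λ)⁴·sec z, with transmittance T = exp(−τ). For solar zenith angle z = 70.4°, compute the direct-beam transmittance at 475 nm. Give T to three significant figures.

sec 70.4° = 2.9811.
τ = 0.142 × (500/475)⁴ × 2.9811 = 0.142 × 1.2277 × 2.9811 = 0.5197.
T = exp(−0.5197) = 0.5947.

0.595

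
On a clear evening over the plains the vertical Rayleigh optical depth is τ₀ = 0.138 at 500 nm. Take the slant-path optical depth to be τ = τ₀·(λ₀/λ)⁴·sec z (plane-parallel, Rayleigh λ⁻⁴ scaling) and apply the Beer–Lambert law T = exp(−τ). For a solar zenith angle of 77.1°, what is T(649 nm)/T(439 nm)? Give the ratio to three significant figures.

2.28

Airmass: sec 77.1° = 4.4793.
τ(649 nm) = 0.138 × (500/649)⁴ × 4.4793 = 0.138 × 0.3523 × 4.4793 = 0.2178.
τ(439 nm) = 0.138 × (500/439)⁴ × 4.4793 = 0.138 × 1.6828 × 4.4793 = 1.0402.
T(649)/T(439) = exp(τ_B − τ_A) = exp(0.8224) = 2.2760.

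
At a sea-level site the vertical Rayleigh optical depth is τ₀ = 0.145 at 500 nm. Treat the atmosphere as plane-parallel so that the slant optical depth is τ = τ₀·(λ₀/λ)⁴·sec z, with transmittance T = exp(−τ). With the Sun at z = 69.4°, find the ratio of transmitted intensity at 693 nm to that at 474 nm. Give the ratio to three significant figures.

1.49

Airmass: sec 69.4° = 2.8422.
τ(693 nm) = 0.145 × (500/693)⁴ × 2.8422 = 0.145 × 0.2710 × 2.8422 = 0.1117.
τ(474 nm) = 0.145 × (500/474)⁴ × 2.8422 = 0.145 × 1.2381 × 2.8422 = 0.5103.
T(693)/T(474) = exp(τ_B − τ_A) = exp(0.3986) = 1.4897.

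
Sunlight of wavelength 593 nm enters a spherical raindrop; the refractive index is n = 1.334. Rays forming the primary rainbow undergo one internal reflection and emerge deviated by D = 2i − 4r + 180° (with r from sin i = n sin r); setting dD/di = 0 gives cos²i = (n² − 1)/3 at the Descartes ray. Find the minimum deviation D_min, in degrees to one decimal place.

cos²i = (1.77956 − 1)/3 = 0.25985; i = arccos(0.50976) = 59.352°.
sin r = sin 59.352°/1.334 = 0.64492; r = 40.159°.
D_min = 2·59.352° − 4·40.159° + 180° = 138.067°.

138.1°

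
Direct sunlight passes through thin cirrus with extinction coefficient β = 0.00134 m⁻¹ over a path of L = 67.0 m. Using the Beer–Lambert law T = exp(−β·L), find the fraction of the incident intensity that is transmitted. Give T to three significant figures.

0.914

τ = β·L = 0.00134 × 67.0 = 0.0898.
T = exp(−0.0898) = 0.9141.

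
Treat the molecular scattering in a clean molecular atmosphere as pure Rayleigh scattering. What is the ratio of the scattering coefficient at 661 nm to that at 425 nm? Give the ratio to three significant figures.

0.171

Rayleigh scattering ∝ λ⁻⁴, so the ratio of coefficients is the inverse fourth power of the wavelength ratio.
σ(661)/σ(425) = (425/661)⁴ = (0.6430)⁴ = 0.1709.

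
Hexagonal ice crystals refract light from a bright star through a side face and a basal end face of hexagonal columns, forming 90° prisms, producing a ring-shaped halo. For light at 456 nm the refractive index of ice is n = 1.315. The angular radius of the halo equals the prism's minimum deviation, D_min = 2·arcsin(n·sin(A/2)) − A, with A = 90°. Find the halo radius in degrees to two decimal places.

n·sin(A/2) = 1.315 × sin 45° = 1.315 × 0.7071 = 0.9298.
D_min = 2·arcsin(0.9298) − 90° = 2 × 68.411° − 90° = 46.821°.

46.82°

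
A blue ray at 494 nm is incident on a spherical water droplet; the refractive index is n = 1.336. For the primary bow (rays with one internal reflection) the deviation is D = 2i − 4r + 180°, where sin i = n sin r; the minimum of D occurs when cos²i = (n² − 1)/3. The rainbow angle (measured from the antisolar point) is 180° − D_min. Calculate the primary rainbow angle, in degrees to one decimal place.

cos²i = (1.78490 − 1)/3 = 0.26163; i = arccos(0.51150) = 59.236°.
sin r = sin 59.236°/1.336 = 0.64318; r = 40.029°.
D_min = 2·59.236° − 4·40.029° + 180° = 138.356°.
Rainbow angle = 180° − D_min = 41.644°.

41.6°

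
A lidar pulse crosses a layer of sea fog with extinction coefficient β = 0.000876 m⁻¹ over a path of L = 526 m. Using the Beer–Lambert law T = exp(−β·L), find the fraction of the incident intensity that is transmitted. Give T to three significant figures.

τ = β·L = 0.000876 × 526 = 0.4608.
T = exp(−0.4608) = 0.6308.

0.631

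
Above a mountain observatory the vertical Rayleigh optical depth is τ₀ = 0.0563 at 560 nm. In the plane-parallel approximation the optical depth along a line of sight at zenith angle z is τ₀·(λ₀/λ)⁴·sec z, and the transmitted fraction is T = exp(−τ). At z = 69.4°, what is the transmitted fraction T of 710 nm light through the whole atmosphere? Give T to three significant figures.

0.940

sec 69.4° = 2.8422.
τ = 0.0563 × (560/710)⁴ × 2.8422 = 0.0563 × 0.3870 × 2.8422 = 0.0619.
T = exp(−0.0619) = 0.9400.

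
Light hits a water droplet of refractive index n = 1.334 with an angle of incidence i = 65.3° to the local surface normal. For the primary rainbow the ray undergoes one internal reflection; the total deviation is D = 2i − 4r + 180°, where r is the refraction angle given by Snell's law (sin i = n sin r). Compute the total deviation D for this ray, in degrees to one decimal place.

sin r = sin 65.3° / 1.334 = 0.9085/1.334 = 0.6810; r = 42.93°.
D = 2·65.3° − 4·42.93° + 180° = 130.60° − 171.70° + 180° = 138.90°.

138.9°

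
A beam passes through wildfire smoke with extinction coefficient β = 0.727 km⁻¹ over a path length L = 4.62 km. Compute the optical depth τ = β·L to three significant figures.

τ = β·L = 0.727 × 4.62 = 3.3587.

3.36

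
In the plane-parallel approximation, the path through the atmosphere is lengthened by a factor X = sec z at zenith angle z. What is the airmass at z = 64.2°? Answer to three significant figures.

2.30

X = sec z = 1/cos 64.2° = 1/0.4352 = 2.2976.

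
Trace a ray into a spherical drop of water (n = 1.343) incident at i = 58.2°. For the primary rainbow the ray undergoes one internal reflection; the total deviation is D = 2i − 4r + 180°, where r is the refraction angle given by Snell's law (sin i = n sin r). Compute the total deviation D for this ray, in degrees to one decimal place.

sin r = sin 58.2° / 1.343 = 0.8499/1.343 = 0.6328; r = 39.26°.
D = 2·58.2° − 4·39.26° + 180° = 116.40° − 157.04° + 180° = 139.36°.

139.4°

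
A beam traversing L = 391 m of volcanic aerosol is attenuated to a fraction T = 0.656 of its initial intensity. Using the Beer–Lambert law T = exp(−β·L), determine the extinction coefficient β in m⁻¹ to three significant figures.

0.00108 m⁻¹

Beer–Lambert: T = exp(−βL) ⇒ β = −ln(T)/L = −ln(0.656)/391 = 0.4216/391 = 0.001078 m⁻¹.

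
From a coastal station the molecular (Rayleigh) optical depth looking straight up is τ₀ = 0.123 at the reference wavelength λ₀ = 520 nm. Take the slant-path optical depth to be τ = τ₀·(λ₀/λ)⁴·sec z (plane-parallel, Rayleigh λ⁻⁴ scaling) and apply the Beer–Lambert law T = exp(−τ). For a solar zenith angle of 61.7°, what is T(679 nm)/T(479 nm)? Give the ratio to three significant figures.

Airmass: sec 61.7° = 2.1093.
τ(679 nm) = 0.123 × (520/679)⁴ × 2.1093 = 0.123 × 0.3440 × 2.1093 = 0.0892.
τ(479 nm) = 0.123 × (520/479)⁴ × 2.1093 = 0.123 × 1.3889 × 2.1093 = 0.3603.
T(679)/T(479) = exp(τ_B − τ_A) = exp(0.2711) = 1.3114.

1.31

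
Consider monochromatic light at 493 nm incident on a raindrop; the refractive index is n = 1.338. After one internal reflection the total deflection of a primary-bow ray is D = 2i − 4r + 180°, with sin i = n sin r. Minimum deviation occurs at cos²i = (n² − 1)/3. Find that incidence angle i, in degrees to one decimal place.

59.1°

cos²i = (1.338² − 1)/3 = (1.79024 − 1)/3 = 0.26341.
cos i = 0.51324, so i = 59.120°.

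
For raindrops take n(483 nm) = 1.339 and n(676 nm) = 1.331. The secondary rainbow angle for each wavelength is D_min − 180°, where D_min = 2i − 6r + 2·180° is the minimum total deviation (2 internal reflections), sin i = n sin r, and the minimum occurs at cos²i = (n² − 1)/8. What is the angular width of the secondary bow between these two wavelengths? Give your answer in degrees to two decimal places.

At 483 nm (n = 1.339): cos²i = 0.09912 → i = 71.650°, r = 45.141°, D_min = 232.451°, rainbow angle = 52.451°.
At 676 nm (n = 1.331): cos²i = 0.09645 → i = 71.907°, r = 45.575°, D_min = 230.365°, rainbow angle = 50.365°.
Angular width = |52.451° − 50.365°| = 2.086°.

2.09°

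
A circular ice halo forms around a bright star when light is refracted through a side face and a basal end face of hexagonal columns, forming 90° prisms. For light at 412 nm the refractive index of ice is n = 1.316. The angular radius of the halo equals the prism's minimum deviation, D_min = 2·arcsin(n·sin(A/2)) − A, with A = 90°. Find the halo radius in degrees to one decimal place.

n·sin(A/2) = 1.316 × sin 45° = 1.316 × 0.7071 = 0.9306.
D_min = 2·arcsin(0.9306) − 90° = 2 × 68.521° − 90° = 47.042°.

47.0°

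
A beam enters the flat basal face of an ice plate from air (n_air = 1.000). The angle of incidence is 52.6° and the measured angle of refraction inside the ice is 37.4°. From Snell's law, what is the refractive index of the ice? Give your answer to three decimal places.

1.308

n = sin θ_i / sin θ_r = sin 52.6° / sin 37.4° = 0.7944 / 0.6074 = 1.3079.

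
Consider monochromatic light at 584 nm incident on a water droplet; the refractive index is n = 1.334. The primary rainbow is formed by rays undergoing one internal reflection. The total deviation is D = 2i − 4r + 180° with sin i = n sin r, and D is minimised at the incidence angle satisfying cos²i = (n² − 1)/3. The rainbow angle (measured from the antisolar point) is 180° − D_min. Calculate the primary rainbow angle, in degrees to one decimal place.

41.9°

cos²i = (1.77956 − 1)/3 = 0.25985; i = arccos(0.50976) = 59.352°.
sin r = sin 59.352°/1.334 = 0.64492; r = 40.159°.
D_min = 2·59.352° − 4·40.159° + 180° = 138.067°.
Rainbow angle = 180° − D_min = 41.933°.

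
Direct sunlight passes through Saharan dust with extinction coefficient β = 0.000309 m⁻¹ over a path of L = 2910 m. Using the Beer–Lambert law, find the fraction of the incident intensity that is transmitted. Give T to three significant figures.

τ = β·L = 0.000309 × 2910 = 0.8992.
T = exp(−0.8992) = 0.4069.

0.407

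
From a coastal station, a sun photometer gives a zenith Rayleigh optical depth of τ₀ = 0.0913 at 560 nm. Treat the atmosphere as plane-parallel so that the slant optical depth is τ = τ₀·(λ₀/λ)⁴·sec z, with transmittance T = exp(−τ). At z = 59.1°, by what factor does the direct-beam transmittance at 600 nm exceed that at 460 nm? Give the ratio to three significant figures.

Airmass: sec 59.1° = 1.9473.
τ(600 nm) = 0.0913 × (560/600)⁴ × 1.9473 = 0.0913 × 0.7588 × 1.9473 = 0.1349.
τ(460 nm) = 0.0913 × (560/460)⁴ × 1.9473 = 0.0913 × 2.1964 × 1.9473 = 0.3905.
T(600)/T(460) = exp(τ_B − τ_A) = exp(0.2556) = 1.2912.

1.29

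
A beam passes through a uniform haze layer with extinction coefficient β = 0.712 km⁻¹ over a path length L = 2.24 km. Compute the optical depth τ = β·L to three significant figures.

τ = β·L = 0.712 × 2.24 = 1.5949.

1.59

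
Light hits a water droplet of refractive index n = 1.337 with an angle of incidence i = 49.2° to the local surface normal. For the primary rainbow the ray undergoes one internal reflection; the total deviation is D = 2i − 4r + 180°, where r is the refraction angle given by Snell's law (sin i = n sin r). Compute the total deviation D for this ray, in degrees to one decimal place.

sin r = sin 49.2° / 1.337 = 0.7570/1.337 = 0.5662; r = 34.48°.
D = 2·49.2° − 4·34.48° + 180° = 98.40° − 137.94° + 180° = 140.46°.

140.5°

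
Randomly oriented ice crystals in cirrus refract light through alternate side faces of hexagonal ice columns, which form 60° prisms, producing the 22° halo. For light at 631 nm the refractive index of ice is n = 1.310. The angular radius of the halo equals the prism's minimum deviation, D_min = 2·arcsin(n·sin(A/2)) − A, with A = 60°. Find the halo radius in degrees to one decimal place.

n·sin(A/2) = 1.310 × sin 30° = 1.310 × 0.5000 = 0.6550.
D_min = 2·arcsin(0.6550) − 60° = 2 × 40.920° − 60° = 21.839°.

21.8°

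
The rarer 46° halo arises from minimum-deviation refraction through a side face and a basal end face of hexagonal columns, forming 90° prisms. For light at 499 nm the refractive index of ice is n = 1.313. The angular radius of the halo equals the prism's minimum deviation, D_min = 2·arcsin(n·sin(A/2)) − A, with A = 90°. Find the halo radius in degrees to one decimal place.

n·sin(A/2) = 1.313 × sin 45° = 1.313 × 0.7071 = 0.9284.
D_min = 2·arcsin(0.9284) − 90° = 2 × 68.192° − 90° = 46.383°.

46.4°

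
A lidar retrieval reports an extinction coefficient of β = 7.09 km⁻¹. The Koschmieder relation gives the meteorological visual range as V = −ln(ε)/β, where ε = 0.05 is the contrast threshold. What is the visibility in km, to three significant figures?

V = −ln(0.05) / 7.09 = 2.996 / 7.09 = 0.4225 km.

0.423 km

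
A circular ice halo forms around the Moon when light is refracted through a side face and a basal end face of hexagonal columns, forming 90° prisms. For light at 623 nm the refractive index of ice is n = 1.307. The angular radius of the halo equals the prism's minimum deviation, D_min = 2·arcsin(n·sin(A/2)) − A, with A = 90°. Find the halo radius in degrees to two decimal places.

n·sin(A/2) = 1.307 × sin 45° = 1.307 × 0.7071 = 0.9242.
D_min = 2·arcsin(0.9242) − 90° = 2 × 67.546° − 90° = 45.093°.

45.09°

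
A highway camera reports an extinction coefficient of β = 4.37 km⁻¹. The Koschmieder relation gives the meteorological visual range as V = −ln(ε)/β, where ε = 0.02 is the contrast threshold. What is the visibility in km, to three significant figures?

0.895 km

V = −ln(0.02) / 4.37 = 3.912 / 4.37 = 0.8952 km.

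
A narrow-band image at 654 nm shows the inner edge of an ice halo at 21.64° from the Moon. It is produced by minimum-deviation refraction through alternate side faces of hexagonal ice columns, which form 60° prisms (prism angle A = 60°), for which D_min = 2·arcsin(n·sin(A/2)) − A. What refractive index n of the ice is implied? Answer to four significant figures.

Rearranging: n = sin((D_min + A)/2) / sin(A/2).
(D_min + A)/2 = (21.64° + 60°)/2 = 40.820°.
n = sin 40.820° / sin 30° = 0.6537 / 0.5000 = 1.3074.

1.307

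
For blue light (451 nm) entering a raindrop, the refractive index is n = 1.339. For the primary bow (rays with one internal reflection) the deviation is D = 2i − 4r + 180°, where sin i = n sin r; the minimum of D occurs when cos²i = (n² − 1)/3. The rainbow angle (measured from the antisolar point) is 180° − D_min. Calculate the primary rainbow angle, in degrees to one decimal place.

cos²i = (1.79292 − 1)/3 = 0.26431; i = arccos(0.51411) = 59.062°.
sin r = sin 59.062°/1.339 = 0.64057; r = 39.834°.
D_min = 2·59.062° − 4·39.834° + 180° = 138.786°.
Rainbow angle = 180° − D_min = 41.214°.

41.2°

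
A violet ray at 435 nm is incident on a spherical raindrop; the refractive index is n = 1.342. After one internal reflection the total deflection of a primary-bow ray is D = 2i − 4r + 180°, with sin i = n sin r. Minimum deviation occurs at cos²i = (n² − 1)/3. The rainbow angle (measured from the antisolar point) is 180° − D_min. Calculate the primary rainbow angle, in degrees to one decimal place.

cos²i = (1.80096 − 1)/3 = 0.26699; i = arccos(0.51671) = 58.888°.
sin r = sin 58.888°/1.342 = 0.63797; r = 39.641°.
D_min = 2·58.888° − 4·39.641° + 180° = 139.213°.
Rainbow angle = 180° − D_min = 40.787°.

40.8°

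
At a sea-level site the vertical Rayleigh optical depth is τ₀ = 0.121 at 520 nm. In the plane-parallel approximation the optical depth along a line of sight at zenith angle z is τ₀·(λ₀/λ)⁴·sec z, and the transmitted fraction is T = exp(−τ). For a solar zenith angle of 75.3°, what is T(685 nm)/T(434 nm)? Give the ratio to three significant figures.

Airmass: sec 75.3° = 3.9408.
τ(685 nm) = 0.121 × (520/685)⁴ × 3.9408 = 0.121 × 0.3321 × 3.9408 = 0.1583.
τ(434 nm) = 0.121 × (520/434)⁴ × 3.9408 = 0.121 × 2.0609 × 3.9408 = 0.9827.
T(685)/T(434) = exp(τ_B − τ_A) = exp(0.8243) = 2.2804.

2.28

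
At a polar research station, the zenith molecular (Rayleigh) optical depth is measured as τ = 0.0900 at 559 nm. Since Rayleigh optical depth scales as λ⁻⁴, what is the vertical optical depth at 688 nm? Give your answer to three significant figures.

0.0392

τ(688 nm) = τ(559 nm) × (559/688)⁴ = 0.0900 × (0.8125)⁴ = 0.0900 × 0.4358 = 0.0392.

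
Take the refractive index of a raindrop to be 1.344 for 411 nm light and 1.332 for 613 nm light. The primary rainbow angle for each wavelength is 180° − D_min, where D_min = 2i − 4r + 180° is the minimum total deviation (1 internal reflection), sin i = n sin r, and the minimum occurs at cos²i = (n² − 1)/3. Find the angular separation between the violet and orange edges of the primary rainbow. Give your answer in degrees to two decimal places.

1.72°

At 411 nm (n = 1.344): cos²i = 0.26878 → i = 58.772°, r = 39.512°, D_min = 139.495°, rainbow angle = 40.505°.
At 613 nm (n = 1.332): cos²i = 0.25807 → i = 59.469°, r = 40.290°, D_min = 137.776°, rainbow angle = 42.224°.
Angular width = |40.505° − 42.224°| = 1.719°.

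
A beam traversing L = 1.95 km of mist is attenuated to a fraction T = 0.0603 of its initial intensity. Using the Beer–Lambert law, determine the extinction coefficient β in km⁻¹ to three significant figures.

1.44 km⁻¹

Beer–Lambert: T = exp(−βL) ⇒ β = −ln(T)/L = −ln(0.0603)/1.95 = 2.8084/1.95 = 1.44 km⁻¹.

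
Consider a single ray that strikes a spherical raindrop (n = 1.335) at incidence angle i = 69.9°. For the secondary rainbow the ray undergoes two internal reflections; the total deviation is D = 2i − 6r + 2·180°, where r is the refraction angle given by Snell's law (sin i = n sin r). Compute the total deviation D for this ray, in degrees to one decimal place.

sin r = sin 69.9° / 1.335 = 0.9391/1.335 = 0.7034; r = 44.70°.
D = 2·69.9° − 6·44.70° + 2·180° = 139.80° − 268.22° + 360° = 231.58°.

231.6°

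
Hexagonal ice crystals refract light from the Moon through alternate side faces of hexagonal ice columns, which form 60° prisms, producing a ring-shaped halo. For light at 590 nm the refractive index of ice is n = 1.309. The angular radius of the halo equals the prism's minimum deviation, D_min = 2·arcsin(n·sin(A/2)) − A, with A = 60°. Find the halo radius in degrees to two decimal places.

21.76°

n·sin(A/2) = 1.309 × sin 30° = 1.309 × 0.5000 = 0.6545.
D_min = 2·arcsin(0.6545) − 60° = 2 × 40.882° − 60° = 21.763°.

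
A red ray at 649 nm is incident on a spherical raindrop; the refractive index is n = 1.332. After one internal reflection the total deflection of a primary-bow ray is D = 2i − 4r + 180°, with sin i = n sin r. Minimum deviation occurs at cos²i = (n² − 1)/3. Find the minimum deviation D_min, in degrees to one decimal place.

cos²i = (1.77422 − 1)/3 = 0.25807; i = arccos(0.50801) = 59.469°.
sin r = sin 59.469°/1.332 = 0.64666; r = 40.290°.
D_min = 2·59.469° − 4·40.290° + 180° = 137.776°.

137.8°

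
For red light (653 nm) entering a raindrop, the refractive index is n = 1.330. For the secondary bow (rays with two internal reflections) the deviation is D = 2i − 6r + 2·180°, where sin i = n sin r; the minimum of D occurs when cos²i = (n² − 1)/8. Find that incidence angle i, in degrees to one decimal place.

cos²i = (1.330² − 1)/8 = (1.76890 − 1)/8 = 0.09611.
cos i = 0.31002, so i = 71.940°.

71.9°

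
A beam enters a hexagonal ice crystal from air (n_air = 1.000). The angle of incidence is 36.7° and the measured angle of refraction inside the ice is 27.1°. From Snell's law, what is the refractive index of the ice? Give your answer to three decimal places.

n = sin θ_i / sin θ_r = sin 36.7° / sin 27.1° = 0.5976 / 0.4555 = 1.3119.

1.312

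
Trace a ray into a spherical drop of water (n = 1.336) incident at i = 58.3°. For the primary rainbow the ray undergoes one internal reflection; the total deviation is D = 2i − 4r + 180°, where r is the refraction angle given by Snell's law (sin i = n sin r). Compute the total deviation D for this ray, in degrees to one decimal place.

138.4°

sin r = sin 58.3° / 1.336 = 0.8508/1.336 = 0.6368; r = 39.56°.
D = 2·58.3° − 4·39.56° + 180° = 116.60° − 158.22° + 180° = 138.38°.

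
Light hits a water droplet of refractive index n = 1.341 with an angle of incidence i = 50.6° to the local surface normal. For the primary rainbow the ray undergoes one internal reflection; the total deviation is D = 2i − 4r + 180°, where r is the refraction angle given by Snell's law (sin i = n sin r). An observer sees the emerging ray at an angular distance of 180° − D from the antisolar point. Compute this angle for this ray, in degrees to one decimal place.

sin r = sin 50.6° / 1.341 = 0.7727/1.341 = 0.5762; r = 35.19°.
D = 2·50.6° − 4·35.19° + 180° = 101.20° − 140.75° + 180° = 140.45°.
Angle from antisolar point = 180° − D = 39.55°.

39.5°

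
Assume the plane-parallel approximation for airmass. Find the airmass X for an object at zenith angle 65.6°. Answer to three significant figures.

X = sec z = 1/cos 65.6° = 1/0.4131 = 2.4207.

2.42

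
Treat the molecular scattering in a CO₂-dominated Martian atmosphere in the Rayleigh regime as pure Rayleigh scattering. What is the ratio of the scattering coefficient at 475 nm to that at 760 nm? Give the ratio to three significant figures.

6.55

Rayleigh scattering ∝ λ⁻⁴, so the ratio of coefficients is the inverse fourth power of the wavelength ratio.
σ(475)/σ(760) = (760/475)⁴ = (1.6000)⁴ = 6.554.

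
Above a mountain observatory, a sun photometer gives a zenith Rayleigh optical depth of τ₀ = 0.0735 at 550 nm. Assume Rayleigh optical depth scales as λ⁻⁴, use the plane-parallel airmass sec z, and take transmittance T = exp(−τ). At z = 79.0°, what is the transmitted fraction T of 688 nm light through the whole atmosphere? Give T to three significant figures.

0.854

sec 79.0° = 5.2408.
τ = 0.0735 × (550/688)⁴ × 5.2408 = 0.0735 × 0.4084 × 5.2408 = 0.1573.
T = exp(−0.1573) = 0.8544.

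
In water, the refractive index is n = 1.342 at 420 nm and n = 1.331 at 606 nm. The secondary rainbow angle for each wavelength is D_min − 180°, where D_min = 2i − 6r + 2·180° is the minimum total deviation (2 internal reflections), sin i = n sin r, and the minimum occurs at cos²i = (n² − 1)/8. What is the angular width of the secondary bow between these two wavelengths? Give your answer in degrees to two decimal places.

2.86°

At 420 nm (n = 1.342): cos²i = 0.10012 → i = 71.554°, r = 44.981°, D_min = 233.222°, rainbow angle = 53.222°.
At 606 nm (n = 1.331): cos²i = 0.09645 → i = 71.907°, r = 45.575°, D_min = 230.365°, rainbow angle = 50.365°.
Angular width = |53.222° − 50.365°| = 2.857°.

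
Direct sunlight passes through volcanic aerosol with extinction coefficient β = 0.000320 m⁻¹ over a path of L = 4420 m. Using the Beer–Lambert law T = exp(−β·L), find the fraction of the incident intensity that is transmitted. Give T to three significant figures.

τ = β·L = 0.000320 × 4420 = 1.4144.
T = exp(−1.4144) = 0.2431.

0.243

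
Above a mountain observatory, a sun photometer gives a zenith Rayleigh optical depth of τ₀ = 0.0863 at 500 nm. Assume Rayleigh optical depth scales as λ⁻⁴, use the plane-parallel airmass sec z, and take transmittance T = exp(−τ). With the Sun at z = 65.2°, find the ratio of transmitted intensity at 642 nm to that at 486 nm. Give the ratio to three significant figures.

1.17

Airmass: sec 65.2° = 2.3841.
τ(642 nm) = 0.0863 × (500/642)⁴ × 2.3841 = 0.0863 × 0.3679 × 2.3841 = 0.0757.
τ(486 nm) = 0.0863 × (500/486)⁴ × 2.3841 = 0.0863 × 1.1203 × 2.3841 = 0.2305.
T(642)/T(486) = exp(τ_B − τ_A) = exp(0.1548) = 1.1674.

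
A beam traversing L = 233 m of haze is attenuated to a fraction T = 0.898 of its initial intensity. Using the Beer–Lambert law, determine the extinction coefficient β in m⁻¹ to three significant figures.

0.000462 m⁻¹

Beer–Lambert: T = exp(−βL) ⇒ β = −ln(T)/L = −ln(0.898)/233 = 0.1076/233 = 0.0004617 m⁻¹.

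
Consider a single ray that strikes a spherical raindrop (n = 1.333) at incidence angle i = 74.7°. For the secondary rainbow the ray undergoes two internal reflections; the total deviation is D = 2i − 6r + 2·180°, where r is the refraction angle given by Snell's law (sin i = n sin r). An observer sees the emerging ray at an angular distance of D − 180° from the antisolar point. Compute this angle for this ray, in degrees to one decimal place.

51.3°

sin r = sin 74.7° / 1.333 = 0.9646/1.333 = 0.7236; r = 46.35°.
D = 2·74.7° − 6·46.35° + 2·180° = 149.40° − 278.11° + 360° = 231.29°.
Angle from antisolar point = D − 180° = 51.29°.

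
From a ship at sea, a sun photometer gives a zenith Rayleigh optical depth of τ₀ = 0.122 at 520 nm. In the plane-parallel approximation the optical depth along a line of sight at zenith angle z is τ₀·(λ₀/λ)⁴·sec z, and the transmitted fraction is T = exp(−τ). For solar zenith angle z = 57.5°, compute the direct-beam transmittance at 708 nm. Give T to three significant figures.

sec 57.5° = 1.8612.
τ = 0.122 × (520/708)⁴ × 1.8612 = 0.122 × 0.2910 × 1.8612 = 0.0661.
T = exp(−0.0661) = 0.9361.

0.936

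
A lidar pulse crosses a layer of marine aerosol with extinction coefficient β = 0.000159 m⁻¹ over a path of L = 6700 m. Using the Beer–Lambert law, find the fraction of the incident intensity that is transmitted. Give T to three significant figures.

0.345

τ = β·L = 0.000159 × 6700 = 1.0653.
T = exp(−1.0653) = 0.3446.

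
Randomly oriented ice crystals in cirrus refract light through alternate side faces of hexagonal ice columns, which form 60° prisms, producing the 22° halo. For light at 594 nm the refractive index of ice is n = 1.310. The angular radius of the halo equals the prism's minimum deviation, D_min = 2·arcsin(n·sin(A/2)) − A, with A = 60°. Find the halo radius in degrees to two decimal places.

21.84°

n·sin(A/2) = 1.310 × sin 30° = 1.310 × 0.5000 = 0.6550.
D_min = 2·arcsin(0.6550) − 60° = 2 × 40.920° − 60° = 21.839°.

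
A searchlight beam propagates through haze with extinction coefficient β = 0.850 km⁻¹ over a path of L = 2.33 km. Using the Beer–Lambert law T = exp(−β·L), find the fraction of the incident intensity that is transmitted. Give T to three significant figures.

τ = β·L = 0.850 × 2.33 = 1.9805.
T = exp(−1.9805) = 0.1380.

0.138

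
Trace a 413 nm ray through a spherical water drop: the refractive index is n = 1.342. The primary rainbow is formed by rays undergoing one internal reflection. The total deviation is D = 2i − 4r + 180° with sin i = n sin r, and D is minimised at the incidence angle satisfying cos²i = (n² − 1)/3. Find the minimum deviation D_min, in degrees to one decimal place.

139.2°

cos²i = (1.80096 − 1)/3 = 0.26699; i = arccos(0.51671) = 58.888°.
sin r = sin 58.888°/1.342 = 0.63797; r = 39.641°.
D_min = 2·58.888° − 4·39.641° + 180° = 139.213°.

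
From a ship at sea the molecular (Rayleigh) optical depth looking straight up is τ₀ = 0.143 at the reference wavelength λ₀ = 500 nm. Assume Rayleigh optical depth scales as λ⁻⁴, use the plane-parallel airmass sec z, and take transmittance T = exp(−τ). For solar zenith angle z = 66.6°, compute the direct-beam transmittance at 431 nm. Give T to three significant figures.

sec 66.6° = 2.5180.
τ = 0.143 × (500/431)⁴ × 2.5180 = 0.143 × 1.8112 × 2.5180 = 0.6522.
T = exp(−0.6522) = 0.5209.

0.521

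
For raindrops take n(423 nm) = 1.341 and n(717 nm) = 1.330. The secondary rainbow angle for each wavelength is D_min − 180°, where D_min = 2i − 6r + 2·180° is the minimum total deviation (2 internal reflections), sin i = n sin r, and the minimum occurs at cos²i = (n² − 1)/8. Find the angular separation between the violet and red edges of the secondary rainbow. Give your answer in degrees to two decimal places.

2.86°

At 423 nm (n = 1.341): cos²i = 0.09979 → i = 71.586°, r = 45.034°, D_min = 232.966°, rainbow angle = 52.966°.
At 717 nm (n = 1.330): cos²i = 0.09611 → i = 71.940°, r = 45.630°, D_min = 230.101°, rainbow angle = 50.101°.
Angular width = |52.966° − 50.101°| = 2.865°.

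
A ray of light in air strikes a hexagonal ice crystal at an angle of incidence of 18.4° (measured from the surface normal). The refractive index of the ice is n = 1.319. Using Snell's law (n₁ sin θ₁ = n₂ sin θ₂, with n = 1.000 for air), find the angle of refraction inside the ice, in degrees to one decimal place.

Snell: sin θ_r = sin θ_i / n = sin 18.4° / 1.319 = 0.3156 / 1.319 = 0.2393.
θ_r = arcsin(0.2393) = 13.85°.

13.8°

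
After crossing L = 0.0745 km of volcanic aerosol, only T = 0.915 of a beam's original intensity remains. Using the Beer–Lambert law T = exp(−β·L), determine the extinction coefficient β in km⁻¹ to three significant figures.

Beer–Lambert: T = exp(−βL) ⇒ β = −ln(T)/L = −ln(0.915)/0.0745 = 0.0888/0.0745 = 1.192 km⁻¹.

1.19 km⁻¹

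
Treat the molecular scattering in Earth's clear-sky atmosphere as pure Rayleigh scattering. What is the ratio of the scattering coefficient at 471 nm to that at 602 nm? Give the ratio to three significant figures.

Rayleigh scattering ∝ λ⁻⁴, so the ratio of coefficients is the inverse fourth power of the wavelength ratio.
σ(471)/σ(602) = (602/471)⁴ = (1.2781)⁴ = 2.669.

2.67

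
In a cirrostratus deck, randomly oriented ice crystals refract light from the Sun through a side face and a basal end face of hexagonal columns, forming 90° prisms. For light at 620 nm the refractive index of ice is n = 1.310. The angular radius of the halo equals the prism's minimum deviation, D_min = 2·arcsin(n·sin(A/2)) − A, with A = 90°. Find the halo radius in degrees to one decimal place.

n·sin(A/2) = 1.310 × sin 45° = 1.310 × 0.7071 = 0.9263.
D_min = 2·arcsin(0.9263) − 90° = 2 × 67.867° − 90° = 45.733°.

45.7°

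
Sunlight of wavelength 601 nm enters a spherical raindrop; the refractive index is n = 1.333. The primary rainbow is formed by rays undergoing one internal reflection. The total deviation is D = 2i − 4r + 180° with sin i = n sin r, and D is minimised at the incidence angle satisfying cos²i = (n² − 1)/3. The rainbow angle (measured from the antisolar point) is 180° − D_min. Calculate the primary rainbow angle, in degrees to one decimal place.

42.1°

cos²i = (1.77689 − 1)/3 = 0.25896; i = arccos(0.50888) = 59.410°.
sin r = sin 59.410°/1.333 = 0.64579; r = 40.225°.
D_min = 2·59.410° − 4·40.225° + 180° = 137.922°.
Rainbow angle = 180° − D_min = 42.078°.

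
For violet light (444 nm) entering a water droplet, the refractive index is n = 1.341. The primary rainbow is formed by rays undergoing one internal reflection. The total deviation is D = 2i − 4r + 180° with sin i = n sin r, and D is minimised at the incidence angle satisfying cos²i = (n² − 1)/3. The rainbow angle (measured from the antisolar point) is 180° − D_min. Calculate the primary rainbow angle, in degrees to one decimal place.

40.9°

cos²i = (1.79828 − 1)/3 = 0.26609; i = arccos(0.51584) = 58.946°.
sin r = sin 58.946°/1.341 = 0.63884; r = 39.705°.
D_min = 2·58.946° − 4·39.705° + 180° = 139.071°.
Rainbow angle = 180° − D_min = 40.929°.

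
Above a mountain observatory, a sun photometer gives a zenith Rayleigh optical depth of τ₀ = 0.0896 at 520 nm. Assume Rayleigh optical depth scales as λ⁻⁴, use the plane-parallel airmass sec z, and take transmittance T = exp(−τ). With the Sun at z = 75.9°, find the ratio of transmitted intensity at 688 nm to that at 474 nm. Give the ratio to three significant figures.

Airmass: sec 75.9° = 4.1048.
τ(688 nm) = 0.0896 × (520/688)⁴ × 4.1048 = 0.0896 × 0.3263 × 4.1048 = 0.1200.
τ(474 nm) = 0.0896 × (520/474)⁴ × 4.1048 = 0.0896 × 1.4484 × 4.1048 = 0.5327.
T(688)/T(474) = exp(τ_B − τ_A) = exp(0.4127) = 1.5109.

1.51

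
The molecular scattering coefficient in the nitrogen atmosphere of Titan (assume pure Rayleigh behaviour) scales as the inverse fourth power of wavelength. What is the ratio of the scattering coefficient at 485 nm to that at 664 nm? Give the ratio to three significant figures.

Rayleigh scattering ∝ λ⁻⁴, so the ratio of coefficients is the inverse fourth power of the wavelength ratio.
σ(485)/σ(664) = (664/485)⁴ = (1.3691)⁴ = 3.513.

3.51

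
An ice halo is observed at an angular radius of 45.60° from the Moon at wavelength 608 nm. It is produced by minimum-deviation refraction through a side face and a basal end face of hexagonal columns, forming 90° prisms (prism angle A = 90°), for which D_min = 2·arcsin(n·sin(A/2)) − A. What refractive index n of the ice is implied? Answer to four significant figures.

1.309

Rearranging: n = sin((D_min + A)/2) / sin(A/2).
(D_min + A)/2 = (45.60° + 90°)/2 = 67.800°.
n = sin 67.800° / sin 45° = 0.9259 / 0.7071 = 1.3094.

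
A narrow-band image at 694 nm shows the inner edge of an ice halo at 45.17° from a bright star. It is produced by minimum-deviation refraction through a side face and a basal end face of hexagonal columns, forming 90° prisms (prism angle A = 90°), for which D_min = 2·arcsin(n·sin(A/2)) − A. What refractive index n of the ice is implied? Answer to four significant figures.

Rearranging: n = sin((D_min + A)/2) / sin(A/2).
(D_min + A)/2 = (45.17° + 90°)/2 = 67.585°.
n = sin 67.585° / sin 45° = 0.9244 / 0.7071 = 1.3074.

1.307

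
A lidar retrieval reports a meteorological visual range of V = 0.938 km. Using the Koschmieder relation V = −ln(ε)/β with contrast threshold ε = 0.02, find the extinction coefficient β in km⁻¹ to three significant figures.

4.17 km⁻¹

β = −ln(0.02) / V = 3.912 / 0.938 = 4.1706 km⁻¹.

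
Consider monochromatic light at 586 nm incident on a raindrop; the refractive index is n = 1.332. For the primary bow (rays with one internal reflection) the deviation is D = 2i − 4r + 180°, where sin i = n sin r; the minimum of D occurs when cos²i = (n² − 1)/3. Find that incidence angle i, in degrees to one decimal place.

cos²i = (1.332² − 1)/3 = (1.77422 − 1)/3 = 0.25807.
cos i = 0.50801, so i = 59.469°.

59.5°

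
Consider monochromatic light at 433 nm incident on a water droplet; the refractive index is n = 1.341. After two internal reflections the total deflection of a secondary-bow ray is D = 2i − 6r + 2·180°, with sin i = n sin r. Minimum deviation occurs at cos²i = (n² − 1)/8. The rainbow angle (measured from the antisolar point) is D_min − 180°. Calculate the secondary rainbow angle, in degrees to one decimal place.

53.0°

cos²i = (1.79828 − 1)/8 = 0.09979; i = arccos(0.31589) = 71.586°.
sin r = sin 71.586°/1.341 = 0.70753; r = 45.034°.
D_min = 2·71.586° − 6·45.034° + 360° = 232.966°.
Rainbow angle = D_min − 180° = 52.966°.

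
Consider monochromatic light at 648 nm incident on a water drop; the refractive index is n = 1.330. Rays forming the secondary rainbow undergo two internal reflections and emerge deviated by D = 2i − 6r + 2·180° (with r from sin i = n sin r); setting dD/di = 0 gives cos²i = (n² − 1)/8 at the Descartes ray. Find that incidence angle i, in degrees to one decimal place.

71.9°

cos²i = (1.330² − 1)/8 = (1.76890 − 1)/8 = 0.09611.
cos i = 0.31002, so i = 71.940°.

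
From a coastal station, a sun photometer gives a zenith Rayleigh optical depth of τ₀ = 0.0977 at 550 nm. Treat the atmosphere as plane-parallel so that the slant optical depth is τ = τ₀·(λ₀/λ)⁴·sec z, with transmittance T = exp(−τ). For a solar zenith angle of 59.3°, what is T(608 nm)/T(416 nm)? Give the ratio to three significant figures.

Airmass: sec 59.3° = 1.9587.
τ(608 nm) = 0.0977 × (550/608)⁴ × 1.9587 = 0.0977 × 0.6696 × 1.9587 = 0.1281.
τ(416 nm) = 0.0977 × (550/416)⁴ × 1.9587 = 0.0977 × 3.0555 × 1.9587 = 0.5847.
T(608)/T(416) = exp(τ_B − τ_A) = exp(0.4566) = 1.5786.

1.58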